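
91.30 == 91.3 True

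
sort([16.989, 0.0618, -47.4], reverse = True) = [16.989, 0.0618, -47.4]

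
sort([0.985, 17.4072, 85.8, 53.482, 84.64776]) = [0.985, 17.4072, 53.482, 84.64776, 85.8]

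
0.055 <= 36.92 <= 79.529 True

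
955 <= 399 False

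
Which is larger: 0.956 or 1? 1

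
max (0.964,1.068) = 1.068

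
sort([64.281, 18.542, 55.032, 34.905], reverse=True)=[64.281, 55.032, 34.905, 18.542]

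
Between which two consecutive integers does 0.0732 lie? 0 and 1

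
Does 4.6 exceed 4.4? Yes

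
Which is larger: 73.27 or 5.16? 73.27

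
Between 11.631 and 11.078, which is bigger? 11.631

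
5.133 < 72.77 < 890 True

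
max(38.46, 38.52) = 38.52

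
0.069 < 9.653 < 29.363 True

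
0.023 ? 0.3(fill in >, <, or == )<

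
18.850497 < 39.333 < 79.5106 True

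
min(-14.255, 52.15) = -14.255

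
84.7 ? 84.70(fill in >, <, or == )==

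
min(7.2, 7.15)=7.15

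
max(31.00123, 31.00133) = 31.00133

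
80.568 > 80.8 False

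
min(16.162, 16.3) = 16.162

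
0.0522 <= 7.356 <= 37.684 True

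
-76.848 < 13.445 True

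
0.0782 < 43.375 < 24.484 False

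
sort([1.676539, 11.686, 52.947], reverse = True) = [52.947, 11.686, 1.676539]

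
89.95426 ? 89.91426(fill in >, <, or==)>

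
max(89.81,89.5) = 89.81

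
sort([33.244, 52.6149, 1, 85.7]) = [1, 33.244, 52.6149, 85.7]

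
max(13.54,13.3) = 13.54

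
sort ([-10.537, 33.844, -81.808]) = [-81.808, -10.537, 33.844]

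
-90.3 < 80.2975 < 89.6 True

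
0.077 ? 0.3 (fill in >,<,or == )<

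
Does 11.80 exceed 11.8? No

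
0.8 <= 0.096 False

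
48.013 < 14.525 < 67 False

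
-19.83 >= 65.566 False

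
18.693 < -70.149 False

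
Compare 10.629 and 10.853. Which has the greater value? 10.853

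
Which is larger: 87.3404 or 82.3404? 87.3404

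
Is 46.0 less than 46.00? No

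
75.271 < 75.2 False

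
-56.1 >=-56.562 True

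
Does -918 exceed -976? Yes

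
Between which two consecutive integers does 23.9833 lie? 23 and 24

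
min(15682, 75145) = 15682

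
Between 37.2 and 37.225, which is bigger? 37.225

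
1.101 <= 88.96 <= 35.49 False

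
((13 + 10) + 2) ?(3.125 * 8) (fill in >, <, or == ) ==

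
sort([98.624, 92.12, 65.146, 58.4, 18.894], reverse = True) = [98.624, 92.12, 65.146, 58.4, 18.894]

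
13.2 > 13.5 False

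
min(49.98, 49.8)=49.8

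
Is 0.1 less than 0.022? No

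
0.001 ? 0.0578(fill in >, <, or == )<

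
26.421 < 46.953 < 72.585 True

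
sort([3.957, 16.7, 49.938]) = [3.957, 16.7, 49.938]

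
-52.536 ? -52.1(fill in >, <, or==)<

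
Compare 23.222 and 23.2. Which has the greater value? 23.222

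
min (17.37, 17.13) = 17.13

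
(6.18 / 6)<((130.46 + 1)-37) True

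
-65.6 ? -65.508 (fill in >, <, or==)<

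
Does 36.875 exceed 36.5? Yes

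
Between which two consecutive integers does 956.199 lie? 956 and 957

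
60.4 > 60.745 False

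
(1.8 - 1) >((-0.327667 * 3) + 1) True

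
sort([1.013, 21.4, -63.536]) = [-63.536, 1.013, 21.4]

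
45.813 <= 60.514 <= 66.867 True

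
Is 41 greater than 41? No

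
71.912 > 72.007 False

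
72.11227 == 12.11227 False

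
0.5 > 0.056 True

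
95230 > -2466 True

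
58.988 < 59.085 True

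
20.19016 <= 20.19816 True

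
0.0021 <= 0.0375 True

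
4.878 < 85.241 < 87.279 True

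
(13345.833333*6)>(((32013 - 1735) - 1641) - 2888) True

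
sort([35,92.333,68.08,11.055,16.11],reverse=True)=[92.333,68.08,35,16.11,11.055]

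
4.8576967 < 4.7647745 False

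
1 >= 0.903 True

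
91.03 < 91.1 True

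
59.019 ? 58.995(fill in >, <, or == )>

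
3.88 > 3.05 True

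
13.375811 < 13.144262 False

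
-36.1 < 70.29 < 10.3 False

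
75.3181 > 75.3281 False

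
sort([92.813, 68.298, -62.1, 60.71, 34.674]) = [-62.1, 34.674, 60.71, 68.298, 92.813]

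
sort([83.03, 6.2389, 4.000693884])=[4.000693884, 6.2389, 83.03]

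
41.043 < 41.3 True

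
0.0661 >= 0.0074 True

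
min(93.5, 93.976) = 93.5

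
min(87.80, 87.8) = 87.80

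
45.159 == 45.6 False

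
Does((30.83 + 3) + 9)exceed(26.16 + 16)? Yes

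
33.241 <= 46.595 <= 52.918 True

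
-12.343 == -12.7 False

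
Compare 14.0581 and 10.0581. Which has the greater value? 14.0581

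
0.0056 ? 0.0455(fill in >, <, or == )<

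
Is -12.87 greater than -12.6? No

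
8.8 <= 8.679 False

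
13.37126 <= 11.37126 False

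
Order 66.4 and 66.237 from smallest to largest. 66.237, 66.4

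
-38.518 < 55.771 True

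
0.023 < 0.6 True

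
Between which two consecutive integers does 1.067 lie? 1 and 2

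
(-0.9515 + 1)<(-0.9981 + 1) False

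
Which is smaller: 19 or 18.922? 18.922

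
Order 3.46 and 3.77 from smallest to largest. 3.46, 3.77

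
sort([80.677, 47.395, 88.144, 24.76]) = [24.76, 47.395, 80.677, 88.144]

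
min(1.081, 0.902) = 0.902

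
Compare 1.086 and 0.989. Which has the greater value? 1.086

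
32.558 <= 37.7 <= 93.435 True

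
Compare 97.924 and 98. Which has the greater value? 98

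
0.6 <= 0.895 True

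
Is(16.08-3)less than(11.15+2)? Yes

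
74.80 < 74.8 False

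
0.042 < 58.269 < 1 False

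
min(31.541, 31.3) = 31.3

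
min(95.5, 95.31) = 95.31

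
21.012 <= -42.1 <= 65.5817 False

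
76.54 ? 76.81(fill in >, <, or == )<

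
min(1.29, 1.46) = 1.29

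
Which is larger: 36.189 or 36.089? 36.189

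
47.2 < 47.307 True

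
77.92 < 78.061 True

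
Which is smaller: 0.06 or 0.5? 0.06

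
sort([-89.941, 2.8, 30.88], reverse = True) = [30.88, 2.8, -89.941]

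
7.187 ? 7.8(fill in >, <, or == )<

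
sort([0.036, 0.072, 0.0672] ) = [0.036, 0.0672, 0.072]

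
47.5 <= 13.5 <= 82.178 False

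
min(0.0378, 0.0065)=0.0065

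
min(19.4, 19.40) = 19.4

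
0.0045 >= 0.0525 False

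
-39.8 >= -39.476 False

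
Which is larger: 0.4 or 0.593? 0.593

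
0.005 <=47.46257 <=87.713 True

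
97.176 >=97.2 False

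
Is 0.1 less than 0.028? No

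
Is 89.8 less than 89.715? No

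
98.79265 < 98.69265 False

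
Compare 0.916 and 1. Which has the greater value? 1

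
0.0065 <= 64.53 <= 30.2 False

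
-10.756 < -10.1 True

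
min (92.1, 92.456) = 92.1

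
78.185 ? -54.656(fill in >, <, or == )>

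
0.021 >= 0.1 False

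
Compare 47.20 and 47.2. They are equal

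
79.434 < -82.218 False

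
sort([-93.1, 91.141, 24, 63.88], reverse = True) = [91.141, 63.88, 24, -93.1]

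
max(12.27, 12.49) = 12.49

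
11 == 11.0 True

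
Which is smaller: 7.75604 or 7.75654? 7.75604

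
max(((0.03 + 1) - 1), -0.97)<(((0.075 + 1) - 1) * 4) True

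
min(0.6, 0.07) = 0.07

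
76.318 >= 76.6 False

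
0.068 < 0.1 True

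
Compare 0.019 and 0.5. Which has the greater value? 0.5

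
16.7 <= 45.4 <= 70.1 True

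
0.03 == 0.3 False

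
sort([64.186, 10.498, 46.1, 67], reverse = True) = [67, 64.186, 46.1, 10.498]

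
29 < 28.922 False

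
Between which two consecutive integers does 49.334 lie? 49 and 50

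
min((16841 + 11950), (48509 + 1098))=28791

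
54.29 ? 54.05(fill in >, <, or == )>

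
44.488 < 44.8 True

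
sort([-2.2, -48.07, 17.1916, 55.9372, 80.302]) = [-48.07, -2.2, 17.1916, 55.9372, 80.302]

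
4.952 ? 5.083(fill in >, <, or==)<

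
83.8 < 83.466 False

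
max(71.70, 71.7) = 71.7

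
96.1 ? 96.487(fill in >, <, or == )<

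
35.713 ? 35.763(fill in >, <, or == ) <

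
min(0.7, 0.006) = 0.006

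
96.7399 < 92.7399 False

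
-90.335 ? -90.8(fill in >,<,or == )>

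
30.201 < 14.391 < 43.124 False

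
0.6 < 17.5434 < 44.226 True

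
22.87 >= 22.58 True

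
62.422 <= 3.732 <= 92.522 False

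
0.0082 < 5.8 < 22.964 True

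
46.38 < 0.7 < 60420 False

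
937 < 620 False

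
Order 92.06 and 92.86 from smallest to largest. 92.06, 92.86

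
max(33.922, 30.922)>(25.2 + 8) True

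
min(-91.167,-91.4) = -91.4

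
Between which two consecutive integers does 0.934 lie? 0 and 1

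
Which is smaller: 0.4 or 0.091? 0.091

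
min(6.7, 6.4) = 6.4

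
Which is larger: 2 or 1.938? 2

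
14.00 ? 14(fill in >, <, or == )==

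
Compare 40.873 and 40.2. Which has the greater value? 40.873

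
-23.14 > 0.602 False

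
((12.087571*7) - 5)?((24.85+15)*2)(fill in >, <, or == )<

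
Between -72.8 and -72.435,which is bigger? -72.435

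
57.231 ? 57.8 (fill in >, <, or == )<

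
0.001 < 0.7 True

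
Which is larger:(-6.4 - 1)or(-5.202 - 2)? (-5.202 - 2)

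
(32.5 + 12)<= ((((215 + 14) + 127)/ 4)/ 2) True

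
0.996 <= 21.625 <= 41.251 True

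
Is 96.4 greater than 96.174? Yes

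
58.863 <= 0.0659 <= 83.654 False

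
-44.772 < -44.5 True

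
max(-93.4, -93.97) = -93.4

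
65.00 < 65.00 False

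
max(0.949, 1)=1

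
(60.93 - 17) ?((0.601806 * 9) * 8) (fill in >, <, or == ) >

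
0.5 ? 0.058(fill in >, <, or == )>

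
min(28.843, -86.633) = -86.633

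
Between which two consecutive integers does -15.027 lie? -16 and -15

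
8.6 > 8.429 True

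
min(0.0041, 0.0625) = 0.0041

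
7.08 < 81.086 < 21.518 False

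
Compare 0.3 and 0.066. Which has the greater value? 0.3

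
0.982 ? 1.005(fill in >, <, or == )<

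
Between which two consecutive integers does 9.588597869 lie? 9 and 10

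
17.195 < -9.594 False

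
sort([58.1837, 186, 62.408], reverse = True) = [186, 62.408, 58.1837]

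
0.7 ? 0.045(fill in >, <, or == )>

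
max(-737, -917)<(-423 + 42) True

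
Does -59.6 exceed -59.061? No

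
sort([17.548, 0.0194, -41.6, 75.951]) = [-41.6, 0.0194, 17.548, 75.951]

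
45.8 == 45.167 False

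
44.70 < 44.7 False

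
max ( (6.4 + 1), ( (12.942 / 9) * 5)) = 7.4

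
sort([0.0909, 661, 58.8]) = [0.0909, 58.8, 661]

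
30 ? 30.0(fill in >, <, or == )==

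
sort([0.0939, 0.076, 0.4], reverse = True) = [0.4, 0.0939, 0.076]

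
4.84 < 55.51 True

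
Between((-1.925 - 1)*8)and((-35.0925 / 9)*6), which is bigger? ((-35.0925 / 9)*6)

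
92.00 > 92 False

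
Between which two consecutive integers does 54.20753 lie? 54 and 55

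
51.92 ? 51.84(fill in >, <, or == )>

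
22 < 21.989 False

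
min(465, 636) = 465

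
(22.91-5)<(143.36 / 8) True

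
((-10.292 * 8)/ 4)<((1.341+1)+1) True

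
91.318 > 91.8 False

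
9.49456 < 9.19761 False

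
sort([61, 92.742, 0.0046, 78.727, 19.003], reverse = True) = [92.742, 78.727, 61, 19.003, 0.0046]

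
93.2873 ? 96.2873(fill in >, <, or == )<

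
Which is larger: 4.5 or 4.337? 4.5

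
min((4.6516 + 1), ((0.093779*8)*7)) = 5.251624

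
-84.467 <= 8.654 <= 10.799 True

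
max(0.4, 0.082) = 0.4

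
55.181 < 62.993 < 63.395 True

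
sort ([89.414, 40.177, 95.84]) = [40.177, 89.414, 95.84]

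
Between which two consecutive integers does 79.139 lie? 79 and 80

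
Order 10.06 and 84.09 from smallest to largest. 10.06,84.09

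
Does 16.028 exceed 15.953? Yes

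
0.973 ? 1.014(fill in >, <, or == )<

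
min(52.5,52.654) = 52.5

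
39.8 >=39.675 True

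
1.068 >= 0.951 True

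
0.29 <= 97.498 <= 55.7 False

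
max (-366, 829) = 829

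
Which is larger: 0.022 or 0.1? 0.1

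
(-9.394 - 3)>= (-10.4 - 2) True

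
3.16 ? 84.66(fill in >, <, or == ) <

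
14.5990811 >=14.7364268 False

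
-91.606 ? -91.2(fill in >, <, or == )<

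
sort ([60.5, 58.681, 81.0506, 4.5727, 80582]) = [4.5727, 58.681, 60.5, 81.0506, 80582]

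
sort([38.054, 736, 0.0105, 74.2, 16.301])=[0.0105, 16.301, 38.054, 74.2, 736]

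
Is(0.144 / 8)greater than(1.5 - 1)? No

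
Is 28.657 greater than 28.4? Yes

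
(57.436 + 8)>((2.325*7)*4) True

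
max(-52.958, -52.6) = -52.6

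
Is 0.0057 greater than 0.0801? No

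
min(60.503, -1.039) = -1.039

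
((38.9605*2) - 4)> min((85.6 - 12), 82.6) True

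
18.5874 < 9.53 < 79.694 False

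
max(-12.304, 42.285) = 42.285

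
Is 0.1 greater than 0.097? Yes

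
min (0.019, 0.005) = 0.005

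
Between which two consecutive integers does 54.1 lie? 54 and 55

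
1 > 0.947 True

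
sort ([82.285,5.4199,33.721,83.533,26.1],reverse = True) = [83.533,82.285,33.721,26.1,5.4199]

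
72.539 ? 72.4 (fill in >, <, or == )>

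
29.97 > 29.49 True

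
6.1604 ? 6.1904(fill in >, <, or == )<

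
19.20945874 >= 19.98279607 False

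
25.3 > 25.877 False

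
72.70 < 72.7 False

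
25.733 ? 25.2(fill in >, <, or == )>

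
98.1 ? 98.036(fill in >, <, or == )>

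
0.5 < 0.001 False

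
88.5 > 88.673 False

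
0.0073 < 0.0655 True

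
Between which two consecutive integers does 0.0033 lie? 0 and 1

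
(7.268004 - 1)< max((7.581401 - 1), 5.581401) True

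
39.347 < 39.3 False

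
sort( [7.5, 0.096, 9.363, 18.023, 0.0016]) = [0.0016, 0.096, 7.5, 9.363, 18.023]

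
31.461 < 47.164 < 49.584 True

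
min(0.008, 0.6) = 0.008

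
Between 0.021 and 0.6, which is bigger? 0.6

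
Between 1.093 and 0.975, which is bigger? 1.093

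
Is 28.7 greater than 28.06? Yes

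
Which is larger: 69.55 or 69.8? 69.8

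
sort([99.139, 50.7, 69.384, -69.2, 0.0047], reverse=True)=[99.139, 69.384, 50.7, 0.0047, -69.2]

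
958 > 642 True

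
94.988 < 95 True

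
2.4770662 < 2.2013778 False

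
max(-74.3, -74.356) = -74.3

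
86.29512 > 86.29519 False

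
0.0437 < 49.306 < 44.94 False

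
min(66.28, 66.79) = 66.28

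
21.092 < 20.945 False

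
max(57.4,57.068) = 57.4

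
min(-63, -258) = -258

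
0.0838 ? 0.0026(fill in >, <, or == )>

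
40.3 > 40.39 False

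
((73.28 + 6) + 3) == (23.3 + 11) False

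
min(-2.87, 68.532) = -2.87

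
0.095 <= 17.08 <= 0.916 False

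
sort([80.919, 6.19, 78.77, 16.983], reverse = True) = [80.919, 78.77, 16.983, 6.19]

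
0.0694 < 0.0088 False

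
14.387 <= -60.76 False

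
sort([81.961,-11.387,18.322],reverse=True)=[81.961,18.322,-11.387]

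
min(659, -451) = -451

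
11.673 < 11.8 True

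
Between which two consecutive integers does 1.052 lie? 1 and 2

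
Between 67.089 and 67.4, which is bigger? 67.4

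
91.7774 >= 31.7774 True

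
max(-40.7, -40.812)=-40.7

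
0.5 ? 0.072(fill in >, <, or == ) >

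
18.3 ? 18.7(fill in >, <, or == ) <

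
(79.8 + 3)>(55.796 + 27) True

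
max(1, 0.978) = 1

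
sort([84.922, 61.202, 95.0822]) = [61.202, 84.922, 95.0822]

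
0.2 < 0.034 False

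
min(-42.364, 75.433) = -42.364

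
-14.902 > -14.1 False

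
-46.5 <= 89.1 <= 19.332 False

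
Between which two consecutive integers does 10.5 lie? 10 and 11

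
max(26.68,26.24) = 26.68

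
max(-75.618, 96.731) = 96.731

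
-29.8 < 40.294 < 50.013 True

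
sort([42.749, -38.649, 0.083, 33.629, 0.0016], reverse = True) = [42.749, 33.629, 0.083, 0.0016, -38.649]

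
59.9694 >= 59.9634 True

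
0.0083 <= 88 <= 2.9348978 False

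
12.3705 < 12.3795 True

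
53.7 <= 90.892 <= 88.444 False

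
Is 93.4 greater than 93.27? Yes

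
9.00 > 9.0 False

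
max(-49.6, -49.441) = -49.441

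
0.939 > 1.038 False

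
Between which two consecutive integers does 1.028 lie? 1 and 2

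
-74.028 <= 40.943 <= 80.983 True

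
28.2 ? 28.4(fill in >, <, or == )<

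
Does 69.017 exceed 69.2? No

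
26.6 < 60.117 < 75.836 True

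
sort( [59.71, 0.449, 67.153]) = [0.449, 59.71, 67.153]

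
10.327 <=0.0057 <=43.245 False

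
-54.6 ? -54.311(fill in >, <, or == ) <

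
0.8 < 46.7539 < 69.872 True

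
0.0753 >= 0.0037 True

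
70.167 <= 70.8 True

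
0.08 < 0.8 True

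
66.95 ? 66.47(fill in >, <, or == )>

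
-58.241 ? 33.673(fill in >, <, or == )<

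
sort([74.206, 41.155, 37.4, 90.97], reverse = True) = [90.97, 74.206, 41.155, 37.4]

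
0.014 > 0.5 False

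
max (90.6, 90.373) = 90.6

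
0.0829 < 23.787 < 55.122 True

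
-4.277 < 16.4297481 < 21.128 True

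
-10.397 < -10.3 True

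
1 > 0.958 True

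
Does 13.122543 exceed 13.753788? No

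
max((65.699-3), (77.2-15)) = 62.699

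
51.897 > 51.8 True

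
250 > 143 True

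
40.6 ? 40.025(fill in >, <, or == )>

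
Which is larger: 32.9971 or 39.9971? 39.9971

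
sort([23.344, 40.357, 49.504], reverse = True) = [49.504, 40.357, 23.344]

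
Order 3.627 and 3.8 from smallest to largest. 3.627, 3.8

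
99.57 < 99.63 True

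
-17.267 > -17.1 False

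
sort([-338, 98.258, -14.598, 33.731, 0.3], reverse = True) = [98.258, 33.731, 0.3, -14.598, -338]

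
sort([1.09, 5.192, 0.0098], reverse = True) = [5.192, 1.09, 0.0098]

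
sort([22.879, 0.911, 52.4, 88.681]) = [0.911, 22.879, 52.4, 88.681]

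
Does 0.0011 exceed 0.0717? No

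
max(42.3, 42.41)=42.41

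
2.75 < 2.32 False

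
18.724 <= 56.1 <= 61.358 True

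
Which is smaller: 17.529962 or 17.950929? 17.529962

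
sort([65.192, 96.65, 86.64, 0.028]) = [0.028, 65.192, 86.64, 96.65]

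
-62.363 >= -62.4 True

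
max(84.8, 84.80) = 84.80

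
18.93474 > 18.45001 True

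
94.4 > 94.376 True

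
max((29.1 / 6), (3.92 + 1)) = 4.92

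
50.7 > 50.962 False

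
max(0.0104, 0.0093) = 0.0104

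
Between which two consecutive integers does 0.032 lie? 0 and 1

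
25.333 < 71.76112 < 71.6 False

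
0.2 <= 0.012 False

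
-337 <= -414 False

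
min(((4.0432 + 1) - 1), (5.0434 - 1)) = 4.0432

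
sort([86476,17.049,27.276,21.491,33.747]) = [17.049,21.491,27.276,33.747,86476]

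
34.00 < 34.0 False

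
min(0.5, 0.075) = 0.075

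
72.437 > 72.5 False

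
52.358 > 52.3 True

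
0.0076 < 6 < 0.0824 False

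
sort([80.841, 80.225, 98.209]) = [80.225, 80.841, 98.209]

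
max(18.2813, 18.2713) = 18.2813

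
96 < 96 False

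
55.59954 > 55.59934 True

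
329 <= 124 False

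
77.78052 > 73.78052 True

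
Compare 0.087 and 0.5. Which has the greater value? 0.5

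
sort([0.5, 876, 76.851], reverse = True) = [876, 76.851, 0.5]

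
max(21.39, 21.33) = 21.39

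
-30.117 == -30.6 False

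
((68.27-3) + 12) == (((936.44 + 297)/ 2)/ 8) False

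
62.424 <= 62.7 True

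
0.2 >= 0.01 True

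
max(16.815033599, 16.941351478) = 16.941351478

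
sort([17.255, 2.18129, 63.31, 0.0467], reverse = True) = [63.31, 17.255, 2.18129, 0.0467]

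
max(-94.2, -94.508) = -94.2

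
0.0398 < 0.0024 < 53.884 False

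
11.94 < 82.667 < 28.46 False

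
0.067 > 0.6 False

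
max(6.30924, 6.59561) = 6.59561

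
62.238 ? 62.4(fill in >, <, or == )<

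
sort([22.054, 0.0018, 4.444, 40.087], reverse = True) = [40.087, 22.054, 4.444, 0.0018]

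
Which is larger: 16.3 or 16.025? 16.3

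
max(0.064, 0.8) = 0.8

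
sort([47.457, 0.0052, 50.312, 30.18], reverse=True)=[50.312, 47.457, 30.18, 0.0052]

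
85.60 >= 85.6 True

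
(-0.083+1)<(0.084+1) True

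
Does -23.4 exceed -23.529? Yes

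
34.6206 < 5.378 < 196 False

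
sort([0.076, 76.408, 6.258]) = [0.076, 6.258, 76.408]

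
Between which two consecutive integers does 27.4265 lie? 27 and 28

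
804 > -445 True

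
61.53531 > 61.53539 False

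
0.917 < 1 True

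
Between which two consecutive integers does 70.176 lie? 70 and 71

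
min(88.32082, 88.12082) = 88.12082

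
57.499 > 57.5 False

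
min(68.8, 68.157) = 68.157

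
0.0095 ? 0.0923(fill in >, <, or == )<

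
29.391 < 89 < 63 False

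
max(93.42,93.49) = 93.49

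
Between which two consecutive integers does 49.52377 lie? 49 and 50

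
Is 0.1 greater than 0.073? Yes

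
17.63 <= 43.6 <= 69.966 True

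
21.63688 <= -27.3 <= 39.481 False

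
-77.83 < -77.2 True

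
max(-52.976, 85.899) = 85.899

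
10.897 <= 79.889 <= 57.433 False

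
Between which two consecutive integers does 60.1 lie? 60 and 61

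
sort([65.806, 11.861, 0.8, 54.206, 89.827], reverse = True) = [89.827, 65.806, 54.206, 11.861, 0.8]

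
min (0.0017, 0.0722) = 0.0017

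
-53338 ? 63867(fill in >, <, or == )<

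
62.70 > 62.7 False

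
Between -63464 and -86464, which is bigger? -63464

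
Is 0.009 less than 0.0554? Yes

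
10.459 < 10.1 False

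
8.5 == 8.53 False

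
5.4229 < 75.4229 True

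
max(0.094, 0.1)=0.1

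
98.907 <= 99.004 True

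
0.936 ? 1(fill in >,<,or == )<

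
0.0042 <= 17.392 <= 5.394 False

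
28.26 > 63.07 False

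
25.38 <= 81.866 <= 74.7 False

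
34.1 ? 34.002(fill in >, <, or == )>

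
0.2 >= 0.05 True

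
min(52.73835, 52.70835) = 52.70835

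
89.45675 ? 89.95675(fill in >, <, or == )<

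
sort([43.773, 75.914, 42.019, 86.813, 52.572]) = [42.019, 43.773, 52.572, 75.914, 86.813]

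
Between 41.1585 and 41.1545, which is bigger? 41.1585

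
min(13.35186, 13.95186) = 13.35186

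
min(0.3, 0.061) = 0.061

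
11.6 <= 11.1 False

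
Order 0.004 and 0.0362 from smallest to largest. 0.004, 0.0362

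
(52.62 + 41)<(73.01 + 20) False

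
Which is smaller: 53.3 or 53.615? 53.3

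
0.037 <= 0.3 True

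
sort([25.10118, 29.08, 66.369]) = [25.10118, 29.08, 66.369]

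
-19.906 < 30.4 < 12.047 False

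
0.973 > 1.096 False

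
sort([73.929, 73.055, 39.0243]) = [39.0243, 73.055, 73.929]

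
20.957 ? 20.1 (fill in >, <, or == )>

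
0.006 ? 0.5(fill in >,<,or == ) <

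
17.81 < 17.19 False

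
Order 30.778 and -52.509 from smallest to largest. -52.509, 30.778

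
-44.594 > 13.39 False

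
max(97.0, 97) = 97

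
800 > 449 True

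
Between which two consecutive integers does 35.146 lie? 35 and 36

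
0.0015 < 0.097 True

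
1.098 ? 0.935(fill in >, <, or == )>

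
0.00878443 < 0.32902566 True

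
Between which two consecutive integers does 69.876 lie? 69 and 70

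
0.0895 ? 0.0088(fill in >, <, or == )>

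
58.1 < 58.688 True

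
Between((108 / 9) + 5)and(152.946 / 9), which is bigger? ((108 / 9) + 5)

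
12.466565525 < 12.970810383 True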